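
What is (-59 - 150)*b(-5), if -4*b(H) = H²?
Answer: 5225/4 ≈ 1306.3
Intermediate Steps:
b(H) = -H²/4
(-59 - 150)*b(-5) = (-59 - 150)*(-¼*(-5)²) = -(-209)*25/4 = -209*(-25/4) = 5225/4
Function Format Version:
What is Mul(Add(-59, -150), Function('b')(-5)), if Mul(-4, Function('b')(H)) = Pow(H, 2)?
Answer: Rational(5225, 4) ≈ 1306.3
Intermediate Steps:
Function('b')(H) = Mul(Rational(-1, 4), Pow(H, 2))
Mul(Add(-59, -150), Function('b')(-5)) = Mul(Add(-59, -150), Mul(Rational(-1, 4), Pow(-5, 2))) = Mul(-209, Mul(Rational(-1, 4), 25)) = Mul(-209, Rational(-25, 4)) = Rational(5225, 4)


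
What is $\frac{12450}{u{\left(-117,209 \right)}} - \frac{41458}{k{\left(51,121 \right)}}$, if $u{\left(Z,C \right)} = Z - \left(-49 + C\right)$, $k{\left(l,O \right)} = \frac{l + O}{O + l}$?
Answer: $- \frac{11496316}{277} \approx -41503.0$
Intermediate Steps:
$k{\left(l,O \right)} = 1$ ($k{\left(l,O \right)} = \frac{O + l}{O + l} = 1$)
$u{\left(Z,C \right)} = 49 + Z - C$ ($u{\left(Z,C \right)} = Z - \left(-49 + C\right) = 49 + Z - C$)
$\frac{12450}{u{\left(-117,209 \right)}} - \frac{41458}{k{\left(51,121 \right)}} = \frac{12450}{49 - 117 - 209} - \frac{41458}{1} = \frac{12450}{49 - 117 - 209} - 41458 = \frac{12450}{-277} - 41458 = 12450 \left(- \frac{1}{277}\right) - 41458 = - \frac{12450}{277} - 41458 = - \frac{11496316}{277}$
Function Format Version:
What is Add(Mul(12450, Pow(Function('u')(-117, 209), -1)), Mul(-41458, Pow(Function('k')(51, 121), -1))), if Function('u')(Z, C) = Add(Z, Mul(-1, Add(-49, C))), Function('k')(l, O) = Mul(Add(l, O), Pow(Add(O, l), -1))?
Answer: Rational(-11496316, 277) ≈ -41503.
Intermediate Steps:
Function('k')(l, O) = 1 (Function('k')(l, O) = Mul(Add(O, l), Pow(Add(O, l), -1)) = 1)
Function('u')(Z, C) = Add(49, Z, Mul(-1, C)) (Function('u')(Z, C) = Add(Z, Add(49, Mul(-1, C))) = Add(49, Z, Mul(-1, C)))
Add(Mul(12450, Pow(Function('u')(-117, 209), -1)), Mul(-41458, Pow(Function('k')(51, 121), -1))) = Add(Mul(12450, Pow(Add(49, -117, Mul(-1, 209)), -1)), Mul(-41458, Pow(1, -1))) = Add(Mul(12450, Pow(Add(49, -117, -209), -1)), Mul(-41458, 1)) = Add(Mul(12450, Pow(-277, -1)), -41458) = Add(Mul(12450, Rational(-1, 277)), -41458) = Add(Rational(-12450, 277), -41458) = Rational(-11496316, 277)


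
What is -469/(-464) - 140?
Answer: -64491/464 ≈ -138.99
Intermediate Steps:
-469/(-464) - 140 = -469*(-1/464) - 140 = 469/464 - 140 = -64491/464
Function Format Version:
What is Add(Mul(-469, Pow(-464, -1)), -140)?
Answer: Rational(-64491, 464) ≈ -138.99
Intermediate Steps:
Add(Mul(-469, Pow(-464, -1)), -140) = Add(Mul(-469, Rational(-1, 464)), -140) = Add(Rational(469, 464), -140) = Rational(-64491, 464)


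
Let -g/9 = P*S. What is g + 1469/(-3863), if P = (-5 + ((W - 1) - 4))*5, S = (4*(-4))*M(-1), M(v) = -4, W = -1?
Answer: 122378371/3863 ≈ 31680.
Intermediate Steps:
S = 64 (S = (4*(-4))*(-4) = -16*(-4) = 64)
P = -55 (P = (-5 + ((-1 - 1) - 4))*5 = (-5 + (-2 - 4))*5 = (-5 - 6)*5 = -11*5 = -55)
g = 31680 (g = -(-495)*64 = -9*(-3520) = 31680)
g + 1469/(-3863) = 31680 + 1469/(-3863) = 31680 + 1469*(-1/3863) = 31680 - 1469/3863 = 122378371/3863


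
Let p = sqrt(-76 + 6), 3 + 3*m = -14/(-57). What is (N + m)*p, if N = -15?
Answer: -2722*I*sqrt(70)/171 ≈ -133.18*I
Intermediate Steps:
m = -157/171 (m = -1 + (-14/(-57))/3 = -1 + (-14*(-1/57))/3 = -1 + (1/3)*(14/57) = -1 + 14/171 = -157/171 ≈ -0.91813)
p = I*sqrt(70) (p = sqrt(-70) = I*sqrt(70) ≈ 8.3666*I)
(N + m)*p = (-15 - 157/171)*(I*sqrt(70)) = -2722*I*sqrt(70)/171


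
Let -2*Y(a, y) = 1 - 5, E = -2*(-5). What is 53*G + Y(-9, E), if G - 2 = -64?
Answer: -3284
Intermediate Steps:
G = -62 (G = 2 - 64 = -62)
E = 10
Y(a, y) = 2 (Y(a, y) = -(1 - 5)/2 = -½*(-4) = 2)
53*G + Y(-9, E) = 53*(-62) + 2 = -3286 + 2 = -3284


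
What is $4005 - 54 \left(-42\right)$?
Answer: $6273$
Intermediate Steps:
$4005 - 54 \left(-42\right) = 4005 - -2268 = 4005 + 2268 = 6273$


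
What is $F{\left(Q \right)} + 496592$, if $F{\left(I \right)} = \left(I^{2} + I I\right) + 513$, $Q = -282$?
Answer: $656153$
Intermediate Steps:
$F{\left(I \right)} = 513 + 2 I^{2}$ ($F{\left(I \right)} = \left(I^{2} + I^{2}\right) + 513 = 2 I^{2} + 513 = 513 + 2 I^{2}$)
$F{\left(Q \right)} + 496592 = \left(513 + 2 \left(-282\right)^{2}\right) + 496592 = \left(513 + 2 \cdot 79524\right) + 496592 = \left(513 + 159048\right) + 496592 = 159561 + 496592 = 656153$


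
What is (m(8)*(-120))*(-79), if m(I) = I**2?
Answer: 606720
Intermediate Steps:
(m(8)*(-120))*(-79) = (8**2*(-120))*(-79) = (64*(-120))*(-79) = -7680*(-79) = 606720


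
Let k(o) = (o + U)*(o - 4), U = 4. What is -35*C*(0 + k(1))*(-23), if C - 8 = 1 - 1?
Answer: -96600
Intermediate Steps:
k(o) = (-4 + o)*(4 + o) (k(o) = (o + 4)*(o - 4) = (4 + o)*(-4 + o) = (-4 + o)*(4 + o))
C = 8 (C = 8 + (1 - 1) = 8 + 0 = 8)
-35*C*(0 + k(1))*(-23) = -280*(0 + (-16 + 1²))*(-23) = -280*(0 + (-16 + 1))*(-23) = -280*(0 - 15)*(-23) = -280*(-15)*(-23) = -35*(-120)*(-23) = 4200*(-23) = -96600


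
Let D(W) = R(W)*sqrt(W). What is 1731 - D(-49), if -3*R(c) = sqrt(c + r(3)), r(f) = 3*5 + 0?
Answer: 1731 - 7*sqrt(34)/3 ≈ 1717.4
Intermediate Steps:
r(f) = 15 (r(f) = 15 + 0 = 15)
R(c) = -sqrt(15 + c)/3 (R(c) = -sqrt(c + 15)/3 = -sqrt(15 + c)/3)
D(W) = -sqrt(W)*sqrt(15 + W)/3 (D(W) = (-sqrt(15 + W)/3)*sqrt(W) = -sqrt(W)*sqrt(15 + W)/3)
1731 - D(-49) = 1731 - (-1)*sqrt(-49)*sqrt(15 - 49)/3 = 1731 - (-1)*7*I*sqrt(-34)/3 = 1731 - (-1)*7*I*I*sqrt(34)/3 = 1731 - 7*sqrt(34)/3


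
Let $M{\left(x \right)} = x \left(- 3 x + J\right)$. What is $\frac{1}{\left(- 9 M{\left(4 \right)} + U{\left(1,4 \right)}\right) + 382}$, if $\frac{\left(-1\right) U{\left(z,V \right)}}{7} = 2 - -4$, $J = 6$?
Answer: $\frac{1}{556} \approx 0.0017986$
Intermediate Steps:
$U{\left(z,V \right)} = -42$ ($U{\left(z,V \right)} = - 7 \left(2 - -4\right) = - 7 \left(2 + 4\right) = \left(-7\right) 6 = -42$)
$M{\left(x \right)} = x \left(6 - 3 x\right)$ ($M{\left(x \right)} = x \left(- 3 x + 6\right) = x \left(6 - 3 x\right)$)
$\frac{1}{\left(- 9 M{\left(4 \right)} + U{\left(1,4 \right)}\right) + 382} = \frac{1}{\left(- 9 \cdot 3 \cdot 4 \left(2 - 4\right) - 42\right) + 382} = \frac{1}{\left(- 9 \cdot 3 \cdot 4 \left(-2\right) - 42\right) + 382} = \frac{1}{\left(\left(-9\right) \left(-24\right) - 42\right) + 382} = \frac{1}{\left(216 - 42\right) + 382} = \frac{1}{174 + 382} = \frac{1}{556}$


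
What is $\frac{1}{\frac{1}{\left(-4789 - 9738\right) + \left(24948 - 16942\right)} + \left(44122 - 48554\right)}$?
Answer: $- \frac{6521}{28901073} \approx -0.00022563$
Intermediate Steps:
$\frac{1}{\frac{1}{\left(-4789 - 9738\right) + \left(24948 - 16942\right)} + \left(44122 - 48554\right)} = \frac{1}{\frac{1}{-14527 + 8006} - 4432} = \frac{1}{\frac{1}{-6521} - 4432} = \frac{1}{- \frac{1}{6521} - 4432} = \frac{1}{- \frac{28901073}{6521}} = - \frac{6521}{28901073}$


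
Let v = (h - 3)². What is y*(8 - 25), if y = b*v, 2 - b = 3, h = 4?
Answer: 17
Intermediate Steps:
v = 1 (v = (4 - 3)² = 1² = 1)
b = -1 (b = 2 - 1*3 = 2 - 3 = -1)
y = -1 (y = -1*1 = -1)
y*(8 - 25) = -(8 - 25) = -1*(-17) = 17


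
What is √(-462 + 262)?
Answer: 10*I*√2 ≈ 14.142*I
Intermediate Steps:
√(-462 + 262) = √(-200) = 10*I*√2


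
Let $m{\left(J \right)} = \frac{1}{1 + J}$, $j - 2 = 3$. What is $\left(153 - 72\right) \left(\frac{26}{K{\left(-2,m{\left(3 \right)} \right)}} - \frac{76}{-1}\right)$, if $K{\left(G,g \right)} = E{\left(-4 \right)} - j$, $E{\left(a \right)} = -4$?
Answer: $5922$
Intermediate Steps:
$j = 5$ ($j = 2 + 3 = 5$)
$K{\left(G,g \right)} = -9$ ($K{\left(G,g \right)} = -4 - 5 = -9$)
$\left(153 - 72\right) \left(\frac{26}{K{\left(-2,m{\left(3 \right)} \right)}} - \frac{76}{-1}\right) = \left(153 - 72\right) \left(\frac{26}{-9} - \frac{76}{-1}\right) = 81 \left(26 \left(- \frac{1}{9}\right) - -76\right) = 81 \left(- \frac{26}{9} + 76\right) = 81 \cdot \frac{658}{9} = 5922$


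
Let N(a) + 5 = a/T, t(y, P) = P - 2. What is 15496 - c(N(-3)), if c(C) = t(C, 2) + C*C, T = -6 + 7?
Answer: 15432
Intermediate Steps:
T = 1
t(y, P) = -2 + P
N(a) = -5 + a (N(a) = -5 + a/1 = -5 + a*1 = -5 + a)
c(C) = C**2 (c(C) = (-2 + 2) + C*C = 0 + C**2 = C**2)
15496 - c(N(-3)) = 15496 - (-5 - 3)**2 = 15496 - 1*(-8)**2 = 15496 - 1*64 = 15496 - 64 = 15432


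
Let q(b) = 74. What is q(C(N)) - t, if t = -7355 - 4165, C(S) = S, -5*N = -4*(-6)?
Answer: 11594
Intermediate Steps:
N = -24/5 (N = -(-4)*(-6)/5 = -⅕*24 = -24/5 ≈ -4.8000)
t = -11520
q(C(N)) - t = 74 - 1*(-11520) = 74 + 11520 = 11594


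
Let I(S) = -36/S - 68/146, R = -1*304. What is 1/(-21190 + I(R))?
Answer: -5548/117564047 ≈ -4.7191e-5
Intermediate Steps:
R = -304
I(S) = -34/73 - 36/S (I(S) = -36/S - 68*1/146 = -36/S - 34/73 = -34/73 - 36/S)
1/(-21190 + I(R)) = 1/(-21190 + (-34/73 - 36/(-304))) = 1/(-21190 + (-34/73 - 36*(-1/304))) = 1/(-21190 + (-34/73 + 9/76)) = 1/(-21190 - 1927/5548) = 1/(-117564047/5548) = -5548/117564047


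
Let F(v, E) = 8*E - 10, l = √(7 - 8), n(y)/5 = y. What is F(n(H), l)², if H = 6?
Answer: 36 - 160*I ≈ 36.0 - 160.0*I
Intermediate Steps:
n(y) = 5*y
l = I (l = √(-1) = I ≈ 1.0*I)
F(v, E) = -10 + 8*E
F(n(H), l)² = (-10 + 8*I)²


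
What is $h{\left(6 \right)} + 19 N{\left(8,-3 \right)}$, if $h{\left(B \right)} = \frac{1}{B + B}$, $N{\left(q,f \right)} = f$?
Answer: $- \frac{683}{12} \approx -56.917$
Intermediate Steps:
$h{\left(B \right)} = \frac{1}{2 B}$
$h{\left(6 \right)} + 19 N{\left(8,-3 \right)} = \frac{1}{2 \cdot 6} + 19 \left(-3\right) = \frac{1}{2} \cdot \frac{1}{6} - 57 = \frac{1}{12} - 57 = - \frac{683}{12}$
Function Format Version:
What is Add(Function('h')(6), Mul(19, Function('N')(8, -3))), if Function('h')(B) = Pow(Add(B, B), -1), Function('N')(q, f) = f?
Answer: Rational(-683, 12) ≈ -56.917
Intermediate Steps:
Function('h')(B) = Mul(Rational(1, 2), Pow(B, -1)) (Function('h')(B) = Pow(Mul(2, B), -1) = Mul(Rational(1, 2), Pow(B, -1)))
Add(Function('h')(6), Mul(19, Function('N')(8, -3))) = Add(Mul(Rational(1, 2), Pow(6, -1)), Mul(19, -3)) = Add(Mul(Rational(1, 2), Rational(1, 6)), -57) = Add(Rational(1, 12), -57) = Rational(-683, 12)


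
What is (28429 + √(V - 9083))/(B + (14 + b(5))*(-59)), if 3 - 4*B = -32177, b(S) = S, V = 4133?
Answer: 28429/6924 + 5*I*√22/2308 ≈ 4.1059 + 0.010161*I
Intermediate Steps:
B = 8045 (B = ¾ - ¼*(-32177) = ¾ + 32177/4 = 8045)
(28429 + √(V - 9083))/(B + (14 + b(5))*(-59)) = (28429 + √(4133 - 9083))/(8045 + (14 + 5)*(-59)) = (28429 + √(-4950))/(8045 + 19*(-59)) = (28429 + 15*I*√22)/(8045 - 1121) = (28429 + 15*I*√22)/6924 = (28429 + 15*I*√22)*(1/6924) = 28429/6924 + 5*I*√22/2308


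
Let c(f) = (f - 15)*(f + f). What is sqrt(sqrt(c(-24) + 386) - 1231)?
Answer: sqrt(-1231 + sqrt(2258)) ≈ 34.402*I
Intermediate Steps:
c(f) = 2*f*(-15 + f) (c(f) = (-15 + f)*(2*f) = 2*f*(-15 + f))
sqrt(sqrt(c(-24) + 386) - 1231) = sqrt(sqrt(2*(-24)*(-15 - 24) + 386) - 1231) = sqrt(sqrt(2*(-24)*(-39) + 386) - 1231) = sqrt(sqrt(1872 + 386) - 1231) = sqrt(sqrt(2258) - 1231) = sqrt(-1231 + sqrt(2258))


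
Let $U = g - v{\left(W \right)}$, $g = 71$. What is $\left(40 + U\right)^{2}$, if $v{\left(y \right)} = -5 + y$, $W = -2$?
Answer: $13924$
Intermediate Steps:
$U = 78$ ($U = 71 - \left(-5 - 2\right) = 71 - -7 = 71 + 7 = 78$)
$\left(40 + U\right)^{2} = \left(40 + 78\right)^{2} = 118^{2} = 13924$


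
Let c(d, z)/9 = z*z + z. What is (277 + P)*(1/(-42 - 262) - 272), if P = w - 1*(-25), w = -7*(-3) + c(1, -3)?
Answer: -31173753/304 ≈ -1.0255e+5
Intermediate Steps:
c(d, z) = 9*z + 9*z**2 (c(d, z) = 9*(z*z + z) = 9*(z**2 + z) = 9*(z + z**2) = 9*z + 9*z**2)
w = 75 (w = -7*(-3) + 9*(-3)*(1 - 3) = 21 + 9*(-3)*(-2) = 21 + 54 = 75)
P = 100 (P = 75 - 1*(-25) = 75 + 25 = 100)
(277 + P)*(1/(-42 - 262) - 272) = (277 + 100)*(1/(-42 - 262) - 272) = 377*(1/(-304) - 272) = 377*(-1/304 - 272) = 377*(-82689/304) = -31173753/304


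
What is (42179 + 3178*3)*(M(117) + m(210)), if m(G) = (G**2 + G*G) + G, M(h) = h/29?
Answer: 132592493991/29 ≈ 4.5722e+9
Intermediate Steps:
M(h) = h/29 (M(h) = h*(1/29) = h/29)
m(G) = G + 2*G**2 (m(G) = (G**2 + G**2) + G = 2*G**2 + G = G + 2*G**2)
(42179 + 3178*3)*(M(117) + m(210)) = (42179 + 3178*3)*((1/29)*117 + 210*(1 + 2*210)) = (42179 + 9534)*(117/29 + 210*(1 + 420)) = 51713*(117/29 + 210*421) = 51713*(117/29 + 88410) = 51713*(2564007/29) = 132592493991/29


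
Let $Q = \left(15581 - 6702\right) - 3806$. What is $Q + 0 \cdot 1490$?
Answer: $5073$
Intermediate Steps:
$Q = 5073$ ($Q = 8879 - 3806 = 5073$)
$Q + 0 \cdot 1490 = 5073 + 0 \cdot 1490 = 5073 + 0 = 5073$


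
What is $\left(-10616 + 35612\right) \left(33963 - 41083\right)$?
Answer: $-177971520$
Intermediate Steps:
$\left(-10616 + 35612\right) \left(33963 - 41083\right) = 24996 \left(-7120\right) = -177971520$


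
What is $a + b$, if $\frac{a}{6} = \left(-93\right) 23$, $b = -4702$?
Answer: $-17536$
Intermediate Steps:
$a = -12834$ ($a = 6 \left(\left(-93\right) 23\right) = 6 \left(-2139\right) = -12834$)
$a + b = -12834 - 4702 = -17536$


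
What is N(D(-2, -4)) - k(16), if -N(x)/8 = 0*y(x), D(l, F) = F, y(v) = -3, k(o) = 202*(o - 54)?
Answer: 7676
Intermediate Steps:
k(o) = -10908 + 202*o (k(o) = 202*(-54 + o) = -10908 + 202*o)
N(x) = 0 (N(x) = -0*(-3) = -8*0 = 0)
N(D(-2, -4)) - k(16) = 0 - (-10908 + 202*16) = 0 - (-10908 + 3232) = 0 - 1*(-7676) = 0 + 7676 = 7676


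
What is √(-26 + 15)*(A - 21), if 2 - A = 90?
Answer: -109*I*√11 ≈ -361.51*I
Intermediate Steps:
A = -88 (A = 2 - 1*90 = 2 - 90 = -88)
√(-26 + 15)*(A - 21) = √(-26 + 15)*(-88 - 21) = √(-11)*(-109) = (I*√11)*(-109) = -109*I*√11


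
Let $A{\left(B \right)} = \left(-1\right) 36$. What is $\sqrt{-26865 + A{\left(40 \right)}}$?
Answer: $21 i \sqrt{61} \approx 164.02 i$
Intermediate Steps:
$A{\left(B \right)} = -36$
$\sqrt{-26865 + A{\left(40 \right)}} = \sqrt{-26865 - 36} = \sqrt{-26901} = 21 i \sqrt{61}$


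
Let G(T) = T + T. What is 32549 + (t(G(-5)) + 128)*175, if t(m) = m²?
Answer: 72449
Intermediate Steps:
G(T) = 2*T
32549 + (t(G(-5)) + 128)*175 = 32549 + ((2*(-5))² + 128)*175 = 32549 + ((-10)² + 128)*175 = 32549 + (100 + 128)*175 = 32549 + 228*175 = 32549 + 39900 = 72449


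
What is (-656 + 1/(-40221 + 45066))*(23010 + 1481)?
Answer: -4096853191/255 ≈ -1.6066e+7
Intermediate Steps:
(-656 + 1/(-40221 + 45066))*(23010 + 1481) = (-656 + 1/4845)*24491 = -3178319/4845*24491 = -4096853191/255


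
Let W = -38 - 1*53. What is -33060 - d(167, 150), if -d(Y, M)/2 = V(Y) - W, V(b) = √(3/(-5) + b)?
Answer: -32878 + 16*√65/5 ≈ -32852.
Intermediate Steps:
V(b) = √(-⅗ + b) (V(b) = √(3*(-⅕) + b) = √(-⅗ + b))
W = -91 (W = -38 - 53 = -91)
d(Y, M) = -182 - 2*√(-15 + 25*Y)/5 (d(Y, M) = -2*(√(-15 + 25*Y)/5 - 1*(-91)) = -2*(√(-15 + 25*Y)/5 + 91) = -2*(91 + √(-15 + 25*Y)/5) = -182 - 2*√(-15 + 25*Y)/5)
-33060 - d(167, 150) = -33060 - (-182 - 2*√(-15 + 25*167)/5) = -33060 - (-182 - 2*√(-15 + 4175)/5) = -33060 - (-182 - 16*√65/5) = -33060 + (182 + 16*√65/5) = -32878 + 16*√65/5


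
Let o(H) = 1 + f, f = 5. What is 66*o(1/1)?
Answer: 396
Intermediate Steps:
o(H) = 6 (o(H) = 1 + 5 = 6)
66*o(1/1) = 66*6 = 396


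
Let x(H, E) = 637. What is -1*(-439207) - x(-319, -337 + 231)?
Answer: 438570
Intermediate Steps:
-1*(-439207) - x(-319, -337 + 231) = -1*(-439207) - 1*637 = 439207 - 637 = 438570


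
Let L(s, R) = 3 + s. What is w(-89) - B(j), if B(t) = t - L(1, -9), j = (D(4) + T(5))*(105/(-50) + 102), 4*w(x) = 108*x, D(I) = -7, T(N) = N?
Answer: -10996/5 ≈ -2199.2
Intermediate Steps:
w(x) = 27*x (w(x) = (108*x)/4 = 27*x)
j = -999/5 (j = (-7 + 5)*(105/(-50) + 102) = -2*(105*(-1/50) + 102) = -2*(-21/10 + 102) = -2*999/10 = -999/5 ≈ -199.80)
B(t) = -4 + t (B(t) = t - (3 + 1) = t - 1*4 = t - 4 = -4 + t)
w(-89) - B(j) = 27*(-89) - (-4 - 999/5) = -2403 - 1*(-1019/5) = -2403 + 1019/5 = -10996/5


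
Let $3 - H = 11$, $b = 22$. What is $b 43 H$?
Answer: $-7568$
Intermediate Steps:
$H = -8$ ($H = 3 - 11 = -8$)
$b 43 H = 22 \cdot 43 \left(-8\right) = 946 \left(-8\right) = -7568$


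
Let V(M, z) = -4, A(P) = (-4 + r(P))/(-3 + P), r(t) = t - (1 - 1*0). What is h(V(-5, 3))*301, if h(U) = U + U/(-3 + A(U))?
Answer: -1505/3 ≈ -501.67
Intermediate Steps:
r(t) = -1 + t (r(t) = t - (1 + 0) = t - 1*1 = t - 1 = -1 + t)
A(P) = (-5 + P)/(-3 + P) (A(P) = (-4 + (-1 + P))/(-3 + P) = (-5 + P)/(-3 + P))
h(U) = U + U/(-3 + (-5 + U)/(-3 + U))
h(V(-5, 3))*301 = ((½)*(-4)*(-1 - 4)/(-2 - 4))*301 = ((½)*(-4)*(-5)/(-6))*301 = ((½)*(-4)*(-⅙)*(-5))*301 = -5/3*301 = -1505/3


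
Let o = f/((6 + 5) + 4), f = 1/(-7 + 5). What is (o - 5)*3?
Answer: -151/10 ≈ -15.100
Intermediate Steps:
f = -½ (f = 1/(-2) = -½ ≈ -0.50000)
o = -1/30 (o = -1/(2*((6 + 5) + 4)) = -1/(2*(11 + 4)) = -½/15 = -½*1/15 = -1/30 ≈ -0.033333)
(o - 5)*3 = (-1/30 - 5)*3 = -151/30*3 = -151/10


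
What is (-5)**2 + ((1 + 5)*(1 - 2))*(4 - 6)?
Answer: 37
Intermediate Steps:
(-5)**2 + ((1 + 5)*(1 - 2))*(4 - 6) = 25 + (6*(-1))*(-2) = 25 - 6*(-2) = 25 + 12 = 37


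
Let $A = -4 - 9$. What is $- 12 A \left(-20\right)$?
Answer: $-3120$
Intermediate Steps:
$A = -13$
$- 12 A \left(-20\right) = \left(-12\right) \left(-13\right) \left(-20\right) = 156 \left(-20\right) = -3120$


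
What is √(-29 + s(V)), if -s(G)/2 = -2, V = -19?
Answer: 5*I ≈ 5.0*I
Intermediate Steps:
s(G) = 4 (s(G) = -2*(-2) = 4)
√(-29 + s(V)) = √(-29 + 4) = √(-25) = 5*I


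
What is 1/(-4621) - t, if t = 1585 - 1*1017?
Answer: -2624729/4621 ≈ -568.00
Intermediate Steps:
t = 568 (t = 1585 - 1017 = 568)
1/(-4621) - t = 1/(-4621) - 1*568 = -1/4621 - 568 = -2624729/4621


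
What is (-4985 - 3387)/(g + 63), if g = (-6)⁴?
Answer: -8372/1359 ≈ -6.1604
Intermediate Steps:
g = 1296
(-4985 - 3387)/(g + 63) = (-4985 - 3387)/(1296 + 63) = -8372/1359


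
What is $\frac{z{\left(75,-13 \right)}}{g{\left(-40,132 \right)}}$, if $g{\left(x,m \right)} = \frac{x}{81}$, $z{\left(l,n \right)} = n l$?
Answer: $\frac{15795}{8} \approx 1974.4$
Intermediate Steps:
$z{\left(l,n \right)} = l n$
$g{\left(x,m \right)} = \frac{x}{81}$ ($g{\left(x,m \right)} = x \frac{1}{81} = \frac{x}{81}$)
$\frac{z{\left(75,-13 \right)}}{g{\left(-40,132 \right)}} = \frac{75 \left(-13\right)}{\frac{1}{81} \left(-40\right)} = - \frac{975}{- \frac{40}{81}} = \left(-975\right) \left(- \frac{81}{40}\right) = \frac{15795}{8}$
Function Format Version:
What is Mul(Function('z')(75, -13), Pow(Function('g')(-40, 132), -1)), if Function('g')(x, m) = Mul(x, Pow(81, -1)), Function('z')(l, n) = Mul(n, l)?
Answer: Rational(15795, 8) ≈ 1974.4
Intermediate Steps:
Function('z')(l, n) = Mul(l, n)
Function('g')(x, m) = Mul(Rational(1, 81), x) (Function('g')(x, m) = Mul(x, Rational(1, 81)) = Mul(Rational(1, 81), x))
Mul(Function('z')(75, -13), Pow(Function('g')(-40, 132), -1)) = Mul(Mul(75, -13), Pow(Mul(Rational(1, 81), -40), -1)) = Mul(-975, Pow(Rational(-40, 81), -1)) = Mul(-975, Rational(-81, 40)) = Rational(15795, 8)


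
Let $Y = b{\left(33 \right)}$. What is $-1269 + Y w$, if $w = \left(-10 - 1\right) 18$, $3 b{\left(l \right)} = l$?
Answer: $-3447$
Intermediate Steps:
$b{\left(l \right)} = \frac{l}{3}$
$Y = 11$ ($Y = \frac{1}{3} \cdot 33 = 11$)
$w = -198$ ($w = \left(-11\right) 18 = -198$)
$-1269 + Y w = -1269 + 11 \left(-198\right) = -1269 - 2178 = -3447$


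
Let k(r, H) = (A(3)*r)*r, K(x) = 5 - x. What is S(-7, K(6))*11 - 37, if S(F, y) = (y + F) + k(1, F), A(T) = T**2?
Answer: -26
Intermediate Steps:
k(r, H) = 9*r**2 (k(r, H) = (3**2*r)*r = (9*r)*r = 9*r**2)
S(F, y) = 9 + F + y (S(F, y) = (y + F) + 9*1**2 = (F + y) + 9*1 = (F + y) + 9 = 9 + F + y)
S(-7, K(6))*11 - 37 = (9 - 7 + (5 - 1*6))*11 - 37 = (9 - 7 + (5 - 6))*11 - 37 = (9 - 7 - 1)*11 - 37 = 1*11 - 37 = 11 - 37 = -26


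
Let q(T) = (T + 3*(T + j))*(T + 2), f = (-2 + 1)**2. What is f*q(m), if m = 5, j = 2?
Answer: 182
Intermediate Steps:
f = 1 (f = (-1)**2 = 1)
q(T) = (2 + T)*(6 + 4*T) (q(T) = (T + 3*(T + 2))*(T + 2) = (T + 3*(2 + T))*(2 + T) = (T + (6 + 3*T))*(2 + T) = (6 + 4*T)*(2 + T) = (2 + T)*(6 + 4*T))
f*q(m) = 1*(12 + 4*5**2 + 14*5) = 1*(12 + 4*25 + 70) = 1*(12 + 100 + 70) = 1*182 = 182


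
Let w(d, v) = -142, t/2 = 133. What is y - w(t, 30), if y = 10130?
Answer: 10272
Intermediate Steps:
t = 266 (t = 2*133 = 266)
y - w(t, 30) = 10130 - 1*(-142) = 10130 + 142 = 10272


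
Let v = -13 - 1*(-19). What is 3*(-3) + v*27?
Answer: 153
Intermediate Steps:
v = 6 (v = -13 + 19 = 6)
3*(-3) + v*27 = 3*(-3) + 6*27 = -9 + 162 = 153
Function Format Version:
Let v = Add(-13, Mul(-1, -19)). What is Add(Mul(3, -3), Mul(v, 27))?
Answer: 153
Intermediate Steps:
v = 6 (v = Add(-13, 19) = 6)
Add(Mul(3, -3), Mul(v, 27)) = Add(Mul(3, -3), Mul(6, 27)) = Add(-9, 162) = 153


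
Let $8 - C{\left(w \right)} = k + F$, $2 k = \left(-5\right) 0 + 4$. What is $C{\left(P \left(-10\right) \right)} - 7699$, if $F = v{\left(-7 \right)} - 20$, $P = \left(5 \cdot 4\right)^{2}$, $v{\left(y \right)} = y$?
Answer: $-7666$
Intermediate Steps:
$k = 2$ ($k = \frac{\left(-5\right) 0 + 4}{2} = \frac{0 + 4}{2} = \frac{1}{2} \cdot 4 = 2$)
$P = 400$ ($P = 20^{2} = 400$)
$F = -27$ ($F = -7 - 20 = -27$)
$C{\left(w \right)} = 33$ ($C{\left(w \right)} = 8 - \left(2 - 27\right) = 8 - -25 = 8 + 25 = 33$)
$C{\left(P \left(-10\right) \right)} - 7699 = 33 - 7699 = -7666$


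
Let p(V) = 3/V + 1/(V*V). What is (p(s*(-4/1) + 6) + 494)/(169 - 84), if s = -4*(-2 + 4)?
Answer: 713451/122740 ≈ 5.8127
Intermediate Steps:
s = -8 (s = -4*2 = -8)
p(V) = V⁻² + 3/V (p(V) = 3/V + V⁻² = V⁻² + 3/V)
(p(s*(-4/1) + 6) + 494)/(169 - 84) = ((1 + 3*(-(-32)/1 + 6))/(-(-32)/1 + 6)² + 494)/(169 - 84) = ((1 + 3*(-(-32) + 6))/(-(-32) + 6)² + 494)/85 = ((1 + 3*(-8*(-4) + 6))/(-8*(-4) + 6)² + 494)*(1/85) = ((1 + 3*(32 + 6))/(32 + 6)² + 494)*(1/85) = ((1 + 3*38)/38² + 494)*(1/85) = ((1 + 114)/1444 + 494)*(1/85) = ((1/1444)*115 + 494)*(1/85) = (115/1444 + 494)*(1/85) = (713451/1444)*(1/85) = 713451/122740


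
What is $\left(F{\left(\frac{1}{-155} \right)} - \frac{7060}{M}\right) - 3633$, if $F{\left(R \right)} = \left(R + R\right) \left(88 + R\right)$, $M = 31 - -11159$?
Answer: $- \frac{97716966907}{26883975} \approx -3634.8$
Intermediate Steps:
$M = 11190$ ($M = 31 + 11159 = 11190$)
$F{\left(R \right)} = 2 R \left(88 + R\right)$
$\left(F{\left(\frac{1}{-155} \right)} - \frac{7060}{M}\right) - 3633 = \left(\frac{2 \left(88 + \frac{1}{-155}\right)}{-155} - \frac{7060}{11190}\right) - 3633 = \left(2 \left(- \frac{1}{155}\right) \left(88 - \frac{1}{155}\right) - \frac{706}{1119}\right) - 3633 = \left(2 \left(- \frac{1}{155}\right) \frac{13639}{155} - \frac{706}{1119}\right) - 3633 = \left(- \frac{27278}{24025} - \frac{706}{1119}\right) - 3633 = - \frac{47485732}{26883975} - 3633 = - \frac{97716966907}{26883975}$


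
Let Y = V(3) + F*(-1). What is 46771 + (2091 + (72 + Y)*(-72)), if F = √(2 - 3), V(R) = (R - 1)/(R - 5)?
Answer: 43750 + 72*I ≈ 43750.0 + 72.0*I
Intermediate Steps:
V(R) = (-1 + R)/(-5 + R)
F = I (F = √(-1) = I ≈ 1.0*I)
Y = -1 - I (Y = (-1 + 3)/(-5 + 3) + I*(-1) = 2/(-2) - I = -½*2 - I = -1 - I ≈ -1.0 - 1.0*I)
46771 + (2091 + (72 + Y)*(-72)) = 46771 + (2091 + (72 + (-1 - I))*(-72)) = 46771 + (2091 + (71 - I)*(-72)) = 46771 + (2091 + (-5112 + 72*I)) = 46771 + (-3021 + 72*I) = 43750 + 72*I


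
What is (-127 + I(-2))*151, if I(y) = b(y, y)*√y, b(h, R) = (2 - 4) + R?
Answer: -19177 - 604*I*√2 ≈ -19177.0 - 854.18*I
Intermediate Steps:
b(h, R) = -2 + R
I(y) = √y*(-2 + y) (I(y) = (-2 + y)*√y = √y*(-2 + y))
(-127 + I(-2))*151 = (-127 + √(-2)*(-2 - 2))*151 = (-127 + (I*√2)*(-4))*151 = (-127 - 4*I*√2)*151 = -19177 - 604*I*√2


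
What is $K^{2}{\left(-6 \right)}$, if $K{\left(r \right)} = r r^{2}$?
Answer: $46656$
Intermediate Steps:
$K{\left(r \right)} = r^{3}$
$K^{2}{\left(-6 \right)} = \left(\left(-6\right)^{3}\right)^{2} = \left(-216\right)^{2} = 46656$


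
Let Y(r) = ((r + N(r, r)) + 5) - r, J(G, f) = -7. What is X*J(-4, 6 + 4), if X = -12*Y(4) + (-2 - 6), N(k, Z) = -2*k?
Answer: -196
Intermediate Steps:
Y(r) = 5 - 2*r (Y(r) = ((r - 2*r) + 5) - r = (-r + 5) - r = (5 - r) - r = 5 - 2*r)
X = 28 (X = -12*(5 - 2*4) + (-2 - 6) = -12*(5 - 8) - 8 = -12*(-3) - 8 = 36 - 8 = 28)
X*J(-4, 6 + 4) = 28*(-7) = -196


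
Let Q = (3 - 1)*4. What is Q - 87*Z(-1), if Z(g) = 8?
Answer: -688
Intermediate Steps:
Q = 8 (Q = 2*4 = 8)
Q - 87*Z(-1) = 8 - 87*8 = 8 - 696 = -688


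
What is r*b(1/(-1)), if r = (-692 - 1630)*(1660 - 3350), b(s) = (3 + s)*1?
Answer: 7848360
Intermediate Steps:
b(s) = 3 + s
r = 3924180 (r = -2322*(-1690) = 3924180)
r*b(1/(-1)) = 3924180*(3 + 1/(-1)) = 3924180*(3 - 1) = 3924180*2 = 7848360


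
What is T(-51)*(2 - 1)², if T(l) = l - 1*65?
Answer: -116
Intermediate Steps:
T(l) = -65 + l (T(l) = l - 65 = -65 + l)
T(-51)*(2 - 1)² = (-65 - 51)*(2 - 1)² = -116*1² = -116*1 = -116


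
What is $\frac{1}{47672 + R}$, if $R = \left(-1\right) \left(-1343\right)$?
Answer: $\frac{1}{49015} \approx 2.0402 \cdot 10^{-5}$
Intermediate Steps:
$R = 1343$
$\frac{1}{47672 + R} = \frac{1}{47672 + 1343} = \frac{1}{49015}$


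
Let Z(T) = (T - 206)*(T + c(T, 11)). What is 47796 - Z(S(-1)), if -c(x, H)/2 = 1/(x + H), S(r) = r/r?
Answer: 287801/6 ≈ 47967.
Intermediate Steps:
S(r) = 1
c(x, H) = -2/(H + x) (c(x, H) = -2/(x + H) = -2/(H + x))
Z(T) = (-206 + T)*(T - 2/(11 + T)) (Z(T) = (T - 206)*(T - 2/(11 + T)) = (-206 + T)*(T - 2/(11 + T)))
47796 - Z(S(-1)) = 47796 - (412 - 2*1 + 1*(-206 + 1)*(11 + 1))/(11 + 1) = 47796 - (412 - 2 + 1*(-205)*12)/12 = 47796 - (412 - 2 - 2460)/12 = 47796 - (-2050)/12 = 47796 - 1*(-1025/6) = 47796 + 1025/6 = 287801/6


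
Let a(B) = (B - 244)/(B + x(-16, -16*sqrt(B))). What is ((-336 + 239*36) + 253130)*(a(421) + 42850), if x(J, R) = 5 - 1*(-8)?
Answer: 2430619366823/217 ≈ 1.1201e+10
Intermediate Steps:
x(J, R) = 13 (x(J, R) = 5 + 8 = 13)
a(B) = (-244 + B)/(13 + B) (a(B) = (B - 244)/(B + 13) = (-244 + B)/(13 + B))
((-336 + 239*36) + 253130)*(a(421) + 42850) = ((-336 + 239*36) + 253130)*((-244 + 421)/(13 + 421) + 42850) = ((-336 + 8604) + 253130)*(177/434 + 42850) = (8268 + 253130)*((1/434)*177 + 42850) = 261398*(177/434 + 42850) = 261398*(18597077/434) = 2430619366823/217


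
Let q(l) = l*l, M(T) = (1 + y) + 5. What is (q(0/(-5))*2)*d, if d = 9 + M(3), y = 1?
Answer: 0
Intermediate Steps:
M(T) = 7 (M(T) = (1 + 1) + 5 = 2 + 5 = 7)
d = 16 (d = 9 + 7 = 16)
q(l) = l²
(q(0/(-5))*2)*d = ((0/(-5))²*2)*16 = ((0*(-⅕))²*2)*16 = (0²*2)*16 = (0*2)*16 = 0*16 = 0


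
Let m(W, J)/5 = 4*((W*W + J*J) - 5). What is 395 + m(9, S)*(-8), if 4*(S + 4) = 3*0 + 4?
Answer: -13205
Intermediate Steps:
S = -3 (S = -4 + (3*0 + 4)/4 = -4 + (0 + 4)/4 = -4 + (1/4)*4 = -4 + 1 = -3)
m(W, J) = -100 + 20*J**2 + 20*W**2 (m(W, J) = 5*(4*((W*W + J*J) - 5)) = 5*(4*((W**2 + J**2) - 5)) = 5*(4*((J**2 + W**2) - 5)) = 5*(4*(-5 + J**2 + W**2)) = 5*(-20 + 4*J**2 + 4*W**2) = -100 + 20*J**2 + 20*W**2)
395 + m(9, S)*(-8) = 395 + (-100 + 20*(-3)**2 + 20*9**2)*(-8) = 395 + (-100 + 20*9 + 20*81)*(-8) = 395 + (-100 + 180 + 1620)*(-8) = 395 + 1700*(-8) = 395 - 13600 = -13205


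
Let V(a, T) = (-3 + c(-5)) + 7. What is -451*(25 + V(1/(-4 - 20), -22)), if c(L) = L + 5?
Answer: -13079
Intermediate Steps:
c(L) = 5 + L
V(a, T) = 4 (V(a, T) = (-3 + (5 - 5)) + 7 = (-3 + 0) + 7 = -3 + 7 = 4)
-451*(25 + V(1/(-4 - 20), -22)) = -451*(25 + 4) = -451*29 = -13079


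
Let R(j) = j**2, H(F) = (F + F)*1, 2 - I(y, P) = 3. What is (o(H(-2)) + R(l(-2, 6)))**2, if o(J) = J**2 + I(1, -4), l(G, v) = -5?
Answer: 1600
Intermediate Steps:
I(y, P) = -1 (I(y, P) = 2 - 1*3 = 2 - 3 = -1)
H(F) = 2*F (H(F) = (2*F)*1 = 2*F)
o(J) = -1 + J**2 (o(J) = J**2 - 1 = -1 + J**2)
(o(H(-2)) + R(l(-2, 6)))**2 = ((-1 + (2*(-2))**2) + (-5)**2)**2 = ((-1 + (-4)**2) + 25)**2 = ((-1 + 16) + 25)**2 = (15 + 25)**2 = 40**2 = 1600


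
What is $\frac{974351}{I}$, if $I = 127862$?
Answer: $\frac{139193}{18266} \approx 7.6203$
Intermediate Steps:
$\frac{974351}{I} = \frac{974351}{127862} = 974351 \cdot \frac{1}{127862} = \frac{139193}{18266}$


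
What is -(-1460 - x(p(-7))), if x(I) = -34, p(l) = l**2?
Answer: 1426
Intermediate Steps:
-(-1460 - x(p(-7))) = -(-1460 - 1*(-34)) = -(-1460 + 34) = -1*(-1426) = 1426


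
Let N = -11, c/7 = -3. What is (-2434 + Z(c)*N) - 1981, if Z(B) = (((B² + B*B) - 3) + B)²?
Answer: -8102219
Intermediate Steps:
c = -21 (c = 7*(-3) = -21)
Z(B) = (-3 + B + 2*B²)² (Z(B) = (((B² + B²) - 3) + B)² = ((2*B² - 3) + B)² = ((-3 + 2*B²) + B)² = (-3 + B + 2*B²)²)
(-2434 + Z(c)*N) - 1981 = (-2434 + (-3 - 21 + 2*(-21)²)²*(-11)) - 1981 = (-2434 + (-3 - 21 + 2*441)²*(-11)) - 1981 = (-2434 + (-3 - 21 + 882)²*(-11)) - 1981 = (-2434 + 858²*(-11)) - 1981 = (-2434 + 736164*(-11)) - 1981 = (-2434 - 8097804) - 1981 = -8100238 - 1981 = -8102219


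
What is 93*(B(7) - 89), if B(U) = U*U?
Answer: -3720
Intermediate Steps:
B(U) = U²
93*(B(7) - 89) = 93*(7² - 89) = 93*(49 - 89) = 93*(-40) = -3720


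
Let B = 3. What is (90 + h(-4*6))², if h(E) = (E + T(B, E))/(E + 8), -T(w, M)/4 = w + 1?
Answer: 34225/4 ≈ 8556.3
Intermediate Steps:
T(w, M) = -4 - 4*w (T(w, M) = -4*(w + 1) = -4*(1 + w) = -4 - 4*w)
h(E) = (-16 + E)/(8 + E) (h(E) = (E + (-4 - 4*3))/(E + 8) = (E + (-4 - 12))/(8 + E) = (E - 16)/(8 + E) = (-16 + E)/(8 + E))
(90 + h(-4*6))² = (90 + (-16 - 4*6)/(8 - 4*6))² = (90 + (-16 - 24)/(8 - 24))² = (90 - 40/(-16))² = (90 - 1/16*(-40))² = (90 + 5/2)² = (185/2)² = 34225/4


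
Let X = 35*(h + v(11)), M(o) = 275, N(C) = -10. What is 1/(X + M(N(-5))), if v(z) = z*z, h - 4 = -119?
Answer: 1/485 ≈ 0.0020619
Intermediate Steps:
h = -115 (h = 4 - 119 = -115)
v(z) = z**2
X = 210 (X = 35*(-115 + 11**2) = 35*(-115 + 121) = 35*6 = 210)
1/(X + M(N(-5))) = 1/(210 + 275) = 1/485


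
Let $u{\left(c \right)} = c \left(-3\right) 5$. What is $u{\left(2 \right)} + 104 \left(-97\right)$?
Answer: $-10118$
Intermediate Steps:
$u{\left(c \right)} = - 15 c$ ($u{\left(c \right)} = - 3 c 5 = - 15 c$)
$u{\left(2 \right)} + 104 \left(-97\right) = \left(-15\right) 2 + 104 \left(-97\right) = -30 - 10088 = -10118$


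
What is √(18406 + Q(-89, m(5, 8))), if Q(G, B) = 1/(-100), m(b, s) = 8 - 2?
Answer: 3*√204511/10 ≈ 135.67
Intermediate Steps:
m(b, s) = 6
Q(G, B) = -1/100
√(18406 + Q(-89, m(5, 8))) = √(18406 - 1/100) = √(1840599/100) = 3*√204511/10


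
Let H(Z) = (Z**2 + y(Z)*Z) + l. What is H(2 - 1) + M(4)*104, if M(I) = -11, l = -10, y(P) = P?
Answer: -1152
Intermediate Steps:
H(Z) = -10 + 2*Z**2 (H(Z) = (Z**2 + Z*Z) - 10 = (Z**2 + Z**2) - 10 = 2*Z**2 - 10 = -10 + 2*Z**2)
H(2 - 1) + M(4)*104 = (-10 + 2*(2 - 1)**2) - 11*104 = (-10 + 2*1**2) - 1144 = (-10 + 2*1) - 1144 = (-10 + 2) - 1144 = -8 - 1144 = -1152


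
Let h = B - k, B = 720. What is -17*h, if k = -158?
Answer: -14926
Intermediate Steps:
h = 878 (h = 720 - 1*(-158) = 720 + 158 = 878)
-17*h = -17*878 = -1*14926 = -14926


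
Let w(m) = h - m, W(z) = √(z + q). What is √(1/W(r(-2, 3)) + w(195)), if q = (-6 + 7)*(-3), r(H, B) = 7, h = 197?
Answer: √10/2 ≈ 1.5811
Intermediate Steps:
q = -3 (q = 1*(-3) = -3)
W(z) = √(-3 + z) (W(z) = √(z - 3) = √(-3 + z))
w(m) = 197 - m
√(1/W(r(-2, 3)) + w(195)) = √(1/(√(-3 + 7)) + (197 - 1*195)) = √(1/(√4) + (197 - 195)) = √(1/2 + 2) = √(½ + 2) = √(5/2) = √10/2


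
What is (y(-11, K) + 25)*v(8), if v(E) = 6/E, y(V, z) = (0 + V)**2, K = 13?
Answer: 219/2 ≈ 109.50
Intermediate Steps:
y(V, z) = V**2
(y(-11, K) + 25)*v(8) = ((-11)**2 + 25)*(6/8) = (121 + 25)*(6*(1/8)) = 146*(3/4) = 219/2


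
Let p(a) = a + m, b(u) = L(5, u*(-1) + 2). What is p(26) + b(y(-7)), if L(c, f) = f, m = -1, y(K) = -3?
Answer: 30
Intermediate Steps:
b(u) = 2 - u (b(u) = u*(-1) + 2 = -u + 2 = 2 - u)
p(a) = -1 + a (p(a) = a - 1 = -1 + a)
p(26) + b(y(-7)) = (-1 + 26) + (2 - 1*(-3)) = 25 + (2 + 3) = 25 + 5 = 30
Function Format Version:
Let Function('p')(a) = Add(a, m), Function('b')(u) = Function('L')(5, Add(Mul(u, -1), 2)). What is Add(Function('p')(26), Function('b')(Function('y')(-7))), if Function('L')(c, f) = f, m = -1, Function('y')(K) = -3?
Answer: 30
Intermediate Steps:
Function('b')(u) = Add(2, Mul(-1, u)) (Function('b')(u) = Add(Mul(u, -1), 2) = Add(Mul(-1, u), 2) = Add(2, Mul(-1, u)))
Function('p')(a) = Add(-1, a) (Function('p')(a) = Add(a, -1) = Add(-1, a))
Add(Function('p')(26), Function('b')(Function('y')(-7))) = Add(Add(-1, 26), Add(2, Mul(-1, -3))) = Add(25, Add(2, 3)) = Add(25, 5) = 30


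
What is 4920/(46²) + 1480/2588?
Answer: 991540/342263 ≈ 2.8970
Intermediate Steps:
4920/(46²) + 1480/2588 = 4920/2116 + 1480*(1/2588) = 4920*(1/2116) + 370/647 = 1230/529 + 370/647 = 991540/342263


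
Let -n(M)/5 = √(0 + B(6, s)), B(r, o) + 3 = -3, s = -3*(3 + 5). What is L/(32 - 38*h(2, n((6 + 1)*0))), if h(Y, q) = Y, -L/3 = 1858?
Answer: 2787/22 ≈ 126.68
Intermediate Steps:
s = -24 (s = -3*8 = -24)
B(r, o) = -6 (B(r, o) = -3 - 3 = -6)
L = -5574 (L = -3*1858 = -5574)
n(M) = -5*I*√6 (n(M) = -5*√(0 - 6) = -5*I*√6)
L/(32 - 38*h(2, n((6 + 1)*0))) = -5574/(32 - 38*2) = -5574/(32 - 76) = -5574/(-44) = -5574*(-1/44) = 2787/22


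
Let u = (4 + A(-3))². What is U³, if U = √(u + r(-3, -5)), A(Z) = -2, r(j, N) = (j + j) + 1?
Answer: -I ≈ -1.0*I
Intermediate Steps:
r(j, N) = 1 + 2*j (r(j, N) = 2*j + 1 = 1 + 2*j)
u = 4 (u = (4 - 2)² = 2² = 4)
U = I (U = √(4 + (1 + 2*(-3))) = √(4 + (1 - 6)) = √(4 - 5) = √(-1) = I ≈ 1.0*I)
U³ = I³ = -I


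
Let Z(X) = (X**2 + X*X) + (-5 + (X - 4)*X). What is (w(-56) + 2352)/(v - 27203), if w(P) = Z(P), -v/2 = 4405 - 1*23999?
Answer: 3993/3995 ≈ 0.99950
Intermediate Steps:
v = 39188 (v = -2*(4405 - 1*23999) = -2*(4405 - 23999) = -2*(-19594) = 39188)
Z(X) = -5 + 2*X**2 + X*(-4 + X) (Z(X) = (X**2 + X**2) + (-5 + (-4 + X)*X) = 2*X**2 + (-5 + X*(-4 + X)) = -5 + 2*X**2 + X*(-4 + X))
w(P) = -5 - 4*P + 3*P**2
(w(-56) + 2352)/(v - 27203) = ((-5 - 4*(-56) + 3*(-56)**2) + 2352)/(39188 - 27203) = ((-5 + 224 + 3*3136) + 2352)/11985 = ((-5 + 224 + 9408) + 2352)*(1/11985) = (9627 + 2352)*(1/11985) = 11979*(1/11985) = 3993/3995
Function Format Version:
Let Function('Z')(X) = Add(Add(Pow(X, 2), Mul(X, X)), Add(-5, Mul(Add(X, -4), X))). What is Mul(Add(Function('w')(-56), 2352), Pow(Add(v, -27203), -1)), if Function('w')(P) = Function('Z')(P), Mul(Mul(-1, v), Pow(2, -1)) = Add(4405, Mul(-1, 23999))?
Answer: Rational(3993, 3995) ≈ 0.99950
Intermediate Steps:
v = 39188 (v = Mul(-2, Add(4405, Mul(-1, 23999))) = Mul(-2, Add(4405, -23999)) = Mul(-2, -19594) = 39188)
Function('Z')(X) = Add(-5, Mul(2, Pow(X, 2)), Mul(X, Add(-4, X))) (Function('Z')(X) = Add(Add(Pow(X, 2), Pow(X, 2)), Add(-5, Mul(Add(-4, X), X))) = Add(Mul(2, Pow(X, 2)), Add(-5, Mul(X, Add(-4, X)))) = Add(-5, Mul(2, Pow(X, 2)), Mul(X, Add(-4, X))))
Function('w')(P) = Add(-5, Mul(-4, P), Mul(3, Pow(P, 2)))
Mul(Add(Function('w')(-56), 2352), Pow(Add(v, -27203), -1)) = Mul(Add(Add(-5, Mul(-4, -56), Mul(3, Pow(-56, 2))), 2352), Pow(Add(39188, -27203), -1)) = Mul(Add(Add(-5, 224, Mul(3, 3136)), 2352), Pow(11985, -1)) = Mul(Add(Add(-5, 224, 9408), 2352), Rational(1, 11985)) = Mul(Add(9627, 2352), Rational(1, 11985)) = Mul(11979, Rational(1, 11985)) = Rational(3993, 3995)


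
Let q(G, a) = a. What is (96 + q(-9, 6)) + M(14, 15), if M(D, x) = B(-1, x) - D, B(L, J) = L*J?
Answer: 73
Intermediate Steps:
B(L, J) = J*L
M(D, x) = -D - x (M(D, x) = x*(-1) - D = -x - D = -D - x)
(96 + q(-9, 6)) + M(14, 15) = (96 + 6) + (-1*14 - 1*15) = 102 + (-14 - 15) = 102 - 29 = 73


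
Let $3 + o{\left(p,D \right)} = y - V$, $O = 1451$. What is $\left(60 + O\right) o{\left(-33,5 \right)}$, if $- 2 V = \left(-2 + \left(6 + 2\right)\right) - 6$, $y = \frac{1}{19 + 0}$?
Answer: $- \frac{84616}{19} \approx -4453.5$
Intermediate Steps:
$y = \frac{1}{19} \approx 0.052632$
$V = 0$ ($V = - \frac{\left(-2 + \left(6 + 2\right)\right) - 6}{2} = - \frac{\left(-2 + 8\right) - 6}{2} = - \frac{6 - 6}{2} = \left(- \frac{1}{2}\right) 0 = 0$)
$o{\left(p,D \right)} = - \frac{56}{19}$ ($o{\left(p,D \right)} = -3 + \left(\frac{1}{19} - 0\right) = -3 + \left(\frac{1}{19} + 0\right) = -3 + \frac{1}{19} = - \frac{56}{19}$)
$\left(60 + O\right) o{\left(-33,5 \right)} = \left(60 + 1451\right) \left(- \frac{56}{19}\right) = 1511 \left(- \frac{56}{19}\right) = - \frac{84616}{19}$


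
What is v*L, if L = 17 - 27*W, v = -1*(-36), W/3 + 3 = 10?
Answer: -19800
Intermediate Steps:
W = 21 (W = -9 + 3*10 = -9 + 30 = 21)
v = 36
L = -550 (L = 17 - 27*21 = 17 - 567 = -550)
v*L = 36*(-550) = -19800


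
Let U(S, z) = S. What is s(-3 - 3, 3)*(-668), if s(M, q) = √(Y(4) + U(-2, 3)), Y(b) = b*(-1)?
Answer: -668*I*√6 ≈ -1636.3*I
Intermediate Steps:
Y(b) = -b
s(M, q) = I*√6 (s(M, q) = √(-1*4 - 2) = √(-4 - 2) = √(-6) = I*√6)
s(-3 - 3, 3)*(-668) = (I*√6)*(-668) = -668*I*√6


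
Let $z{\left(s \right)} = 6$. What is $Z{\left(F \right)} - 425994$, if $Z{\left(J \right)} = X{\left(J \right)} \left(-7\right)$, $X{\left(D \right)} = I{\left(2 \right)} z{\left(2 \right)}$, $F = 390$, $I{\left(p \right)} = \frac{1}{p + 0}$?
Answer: $-426015$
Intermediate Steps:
$I{\left(p \right)} = \frac{1}{p}$
$X{\left(D \right)} = 3$ ($X{\left(D \right)} = \frac{1}{2} \cdot 6 = 3$)
$Z{\left(J \right)} = -21$ ($Z{\left(J \right)} = 3 \left(-7\right) = -21$)
$Z{\left(F \right)} - 425994 = -21 - 425994 = -426015$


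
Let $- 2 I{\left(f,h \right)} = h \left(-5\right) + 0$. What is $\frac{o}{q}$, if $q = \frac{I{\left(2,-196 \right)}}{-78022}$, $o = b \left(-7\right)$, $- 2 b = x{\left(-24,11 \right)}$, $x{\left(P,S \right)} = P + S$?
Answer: $- \frac{72449}{10} \approx -7244.9$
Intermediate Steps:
$b = \frac{13}{2}$ ($b = - \frac{-24 + 11}{2} = \left(- \frac{1}{2}\right) \left(-13\right) = \frac{13}{2} \approx 6.5$)
$o = - \frac{91}{2}$ ($o = \frac{13}{2} \left(-7\right) = - \frac{91}{2} \approx -45.5$)
$I{\left(f,h \right)} = \frac{5 h}{2}$ ($I{\left(f,h \right)} = - \frac{h \left(-5\right) + 0}{2} = - \frac{- 5 h + 0}{2} = - \frac{\left(-5\right) h}{2} = \frac{5 h}{2}$)
$q = \frac{35}{5573}$ ($q = \frac{\frac{5}{2} \left(-196\right)}{-78022} = \left(-490\right) \left(- \frac{1}{78022}\right) = \frac{35}{5573} \approx 0.0062803$)
$\frac{o}{q} = - \frac{91}{2 \cdot \frac{35}{5573}} = \left(- \frac{91}{2}\right) \frac{5573}{35} = - \frac{72449}{10}$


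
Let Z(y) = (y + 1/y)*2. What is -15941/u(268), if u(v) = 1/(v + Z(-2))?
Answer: -4192483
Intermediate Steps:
Z(y) = 2*y + 2/y (Z(y) = (y + 1/y)*2 = 2*y + 2/y)
u(v) = 1/(-5 + v) (u(v) = 1/(v + (2*(-2) + 2/(-2))) = 1/(v + (-4 + 2*(-½))) = 1/(v + (-4 - 1)) = 1/(v - 5) = 1/(-5 + v))
-15941/u(268) = -15941/(1/(-5 + 268)) = -15941/(1/263) = -15941/1/263 = -15941*263 = -4192483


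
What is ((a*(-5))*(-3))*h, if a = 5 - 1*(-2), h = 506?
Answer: 53130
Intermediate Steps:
a = 7 (a = 5 + 2 = 7)
((a*(-5))*(-3))*h = ((7*(-5))*(-3))*506 = -35*(-3)*506 = 105*506 = 53130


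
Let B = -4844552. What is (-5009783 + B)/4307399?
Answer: -9854335/4307399 ≈ -2.2878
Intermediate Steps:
(-5009783 + B)/4307399 = (-5009783 - 4844552)/4307399 = -9854335*1/4307399 = -9854335/4307399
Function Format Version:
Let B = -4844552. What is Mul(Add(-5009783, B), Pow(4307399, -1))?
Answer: Rational(-9854335, 4307399) ≈ -2.2878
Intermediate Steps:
Mul(Add(-5009783, B), Pow(4307399, -1)) = Mul(Add(-5009783, -4844552), Pow(4307399, -1)) = Mul(-9854335, Rational(1, 4307399)) = Rational(-9854335, 4307399)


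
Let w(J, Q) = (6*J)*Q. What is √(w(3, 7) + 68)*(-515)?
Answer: -515*√194 ≈ -7173.1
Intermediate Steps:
w(J, Q) = 6*J*Q
√(w(3, 7) + 68)*(-515) = √(6*3*7 + 68)*(-515) = √(126 + 68)*(-515) = √194*(-515) = -515*√194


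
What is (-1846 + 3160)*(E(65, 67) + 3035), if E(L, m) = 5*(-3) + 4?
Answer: 3973536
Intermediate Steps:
E(L, m) = -11 (E(L, m) = -15 + 4 = -11)
(-1846 + 3160)*(E(65, 67) + 3035) = (-1846 + 3160)*(-11 + 3035) = 1314*3024 = 3973536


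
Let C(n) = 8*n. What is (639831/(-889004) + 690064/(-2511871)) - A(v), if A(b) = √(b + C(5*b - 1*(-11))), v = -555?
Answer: -2220642590057/2233063366484 - I*√22667 ≈ -0.99444 - 150.56*I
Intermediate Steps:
A(b) = √(88 + 41*b) (A(b) = √(b + 8*(5*b - 1*(-11))) = √(b + 8*(5*b + 11)) = √(b + 8*(11 + 5*b)) = √(b + (88 + 40*b)) = √(88 + 41*b))
(639831/(-889004) + 690064/(-2511871)) - A(v) = (639831/(-889004) + 690064/(-2511871)) - √(88 + 41*(-555)) = (639831*(-1/889004) + 690064*(-1/2511871)) - √(88 - 22755) = (-639831/889004 - 690064/2511871) - √(-22667) = -2220642590057/2233063366484 - I*√22667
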